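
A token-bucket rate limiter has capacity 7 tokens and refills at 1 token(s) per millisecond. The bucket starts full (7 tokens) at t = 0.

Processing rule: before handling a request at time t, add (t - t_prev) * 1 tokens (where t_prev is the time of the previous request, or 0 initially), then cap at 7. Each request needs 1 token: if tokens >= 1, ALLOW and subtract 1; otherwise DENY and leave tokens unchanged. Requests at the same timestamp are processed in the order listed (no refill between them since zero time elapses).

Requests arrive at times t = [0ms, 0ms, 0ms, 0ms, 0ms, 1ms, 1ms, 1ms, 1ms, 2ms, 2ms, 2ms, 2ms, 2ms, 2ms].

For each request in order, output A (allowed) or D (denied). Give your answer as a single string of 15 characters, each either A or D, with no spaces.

Simulating step by step:
  req#1 t=0ms: ALLOW
  req#2 t=0ms: ALLOW
  req#3 t=0ms: ALLOW
  req#4 t=0ms: ALLOW
  req#5 t=0ms: ALLOW
  req#6 t=1ms: ALLOW
  req#7 t=1ms: ALLOW
  req#8 t=1ms: ALLOW
  req#9 t=1ms: DENY
  req#10 t=2ms: ALLOW
  req#11 t=2ms: DENY
  req#12 t=2ms: DENY
  req#13 t=2ms: DENY
  req#14 t=2ms: DENY
  req#15 t=2ms: DENY

Answer: AAAAAAAADADDDDD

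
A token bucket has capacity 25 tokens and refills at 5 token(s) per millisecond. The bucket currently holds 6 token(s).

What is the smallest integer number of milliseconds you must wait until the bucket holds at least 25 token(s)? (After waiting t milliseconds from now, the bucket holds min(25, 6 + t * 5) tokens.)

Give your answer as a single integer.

Answer: 4

Derivation:
Need 6 + t * 5 >= 25, so t >= 19/5.
Smallest integer t = ceil(19/5) = 4.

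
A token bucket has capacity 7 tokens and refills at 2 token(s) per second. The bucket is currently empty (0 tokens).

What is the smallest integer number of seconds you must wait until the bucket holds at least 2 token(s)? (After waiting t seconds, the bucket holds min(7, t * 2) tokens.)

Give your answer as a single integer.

Need t * 2 >= 2, so t >= 2/2.
Smallest integer t = ceil(2/2) = 1.

Answer: 1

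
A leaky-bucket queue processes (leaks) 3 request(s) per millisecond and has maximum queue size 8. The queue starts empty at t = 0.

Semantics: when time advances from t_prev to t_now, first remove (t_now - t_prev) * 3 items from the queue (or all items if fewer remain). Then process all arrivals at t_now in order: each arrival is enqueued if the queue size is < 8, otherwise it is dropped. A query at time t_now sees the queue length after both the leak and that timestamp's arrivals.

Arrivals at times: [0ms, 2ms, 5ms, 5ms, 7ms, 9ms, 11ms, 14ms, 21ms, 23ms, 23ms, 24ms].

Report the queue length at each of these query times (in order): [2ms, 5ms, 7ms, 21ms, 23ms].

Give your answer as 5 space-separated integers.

Answer: 1 2 1 1 2

Derivation:
Queue lengths at query times:
  query t=2ms: backlog = 1
  query t=5ms: backlog = 2
  query t=7ms: backlog = 1
  query t=21ms: backlog = 1
  query t=23ms: backlog = 2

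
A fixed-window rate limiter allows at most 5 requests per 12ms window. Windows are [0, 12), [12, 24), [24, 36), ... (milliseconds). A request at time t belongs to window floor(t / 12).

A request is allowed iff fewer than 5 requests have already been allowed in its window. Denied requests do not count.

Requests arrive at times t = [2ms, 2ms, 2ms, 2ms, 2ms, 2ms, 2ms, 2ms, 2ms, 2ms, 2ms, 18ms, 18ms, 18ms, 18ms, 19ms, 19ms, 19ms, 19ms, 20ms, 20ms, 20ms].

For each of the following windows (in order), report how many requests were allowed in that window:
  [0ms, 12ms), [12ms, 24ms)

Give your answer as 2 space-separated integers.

Answer: 5 5

Derivation:
Processing requests:
  req#1 t=2ms (window 0): ALLOW
  req#2 t=2ms (window 0): ALLOW
  req#3 t=2ms (window 0): ALLOW
  req#4 t=2ms (window 0): ALLOW
  req#5 t=2ms (window 0): ALLOW
  req#6 t=2ms (window 0): DENY
  req#7 t=2ms (window 0): DENY
  req#8 t=2ms (window 0): DENY
  req#9 t=2ms (window 0): DENY
  req#10 t=2ms (window 0): DENY
  req#11 t=2ms (window 0): DENY
  req#12 t=18ms (window 1): ALLOW
  req#13 t=18ms (window 1): ALLOW
  req#14 t=18ms (window 1): ALLOW
  req#15 t=18ms (window 1): ALLOW
  req#16 t=19ms (window 1): ALLOW
  req#17 t=19ms (window 1): DENY
  req#18 t=19ms (window 1): DENY
  req#19 t=19ms (window 1): DENY
  req#20 t=20ms (window 1): DENY
  req#21 t=20ms (window 1): DENY
  req#22 t=20ms (window 1): DENY

Allowed counts by window: 5 5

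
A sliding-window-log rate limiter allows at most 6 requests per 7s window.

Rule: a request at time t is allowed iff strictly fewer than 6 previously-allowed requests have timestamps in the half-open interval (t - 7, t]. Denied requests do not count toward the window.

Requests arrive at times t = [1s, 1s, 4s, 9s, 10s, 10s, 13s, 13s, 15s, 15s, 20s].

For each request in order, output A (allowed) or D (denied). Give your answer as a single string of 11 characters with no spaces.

Answer: AAAAAAAAADA

Derivation:
Tracking allowed requests in the window:
  req#1 t=1s: ALLOW
  req#2 t=1s: ALLOW
  req#3 t=4s: ALLOW
  req#4 t=9s: ALLOW
  req#5 t=10s: ALLOW
  req#6 t=10s: ALLOW
  req#7 t=13s: ALLOW
  req#8 t=13s: ALLOW
  req#9 t=15s: ALLOW
  req#10 t=15s: DENY
  req#11 t=20s: ALLOW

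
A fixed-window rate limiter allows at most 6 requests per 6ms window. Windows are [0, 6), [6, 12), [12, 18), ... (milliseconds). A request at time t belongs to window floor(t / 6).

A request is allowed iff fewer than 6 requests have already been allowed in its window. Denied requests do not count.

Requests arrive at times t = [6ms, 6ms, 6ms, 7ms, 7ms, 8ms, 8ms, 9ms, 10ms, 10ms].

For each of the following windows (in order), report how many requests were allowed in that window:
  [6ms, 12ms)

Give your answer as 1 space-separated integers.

Answer: 6

Derivation:
Processing requests:
  req#1 t=6ms (window 1): ALLOW
  req#2 t=6ms (window 1): ALLOW
  req#3 t=6ms (window 1): ALLOW
  req#4 t=7ms (window 1): ALLOW
  req#5 t=7ms (window 1): ALLOW
  req#6 t=8ms (window 1): ALLOW
  req#7 t=8ms (window 1): DENY
  req#8 t=9ms (window 1): DENY
  req#9 t=10ms (window 1): DENY
  req#10 t=10ms (window 1): DENY

Allowed counts by window: 6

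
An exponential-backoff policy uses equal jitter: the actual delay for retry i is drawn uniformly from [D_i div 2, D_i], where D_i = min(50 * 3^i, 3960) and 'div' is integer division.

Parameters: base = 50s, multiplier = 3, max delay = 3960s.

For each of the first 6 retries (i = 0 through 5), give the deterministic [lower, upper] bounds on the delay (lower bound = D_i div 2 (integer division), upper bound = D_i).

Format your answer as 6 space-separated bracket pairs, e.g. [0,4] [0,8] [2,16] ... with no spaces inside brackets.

Answer: [25,50] [75,150] [225,450] [675,1350] [1980,3960] [1980,3960]

Derivation:
Computing bounds per retry:
  i=0: D_i=min(50*3^0,3960)=50, bounds=[25,50]
  i=1: D_i=min(50*3^1,3960)=150, bounds=[75,150]
  i=2: D_i=min(50*3^2,3960)=450, bounds=[225,450]
  i=3: D_i=min(50*3^3,3960)=1350, bounds=[675,1350]
  i=4: D_i=min(50*3^4,3960)=3960, bounds=[1980,3960]
  i=5: D_i=min(50*3^5,3960)=3960, bounds=[1980,3960]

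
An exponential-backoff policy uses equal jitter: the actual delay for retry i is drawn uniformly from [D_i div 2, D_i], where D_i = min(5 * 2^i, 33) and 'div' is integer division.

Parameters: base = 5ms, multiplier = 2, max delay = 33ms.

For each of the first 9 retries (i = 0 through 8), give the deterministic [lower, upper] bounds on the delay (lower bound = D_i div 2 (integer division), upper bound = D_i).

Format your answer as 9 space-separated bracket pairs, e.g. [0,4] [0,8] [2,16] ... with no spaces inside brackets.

Answer: [2,5] [5,10] [10,20] [16,33] [16,33] [16,33] [16,33] [16,33] [16,33]

Derivation:
Computing bounds per retry:
  i=0: D_i=min(5*2^0,33)=5, bounds=[2,5]
  i=1: D_i=min(5*2^1,33)=10, bounds=[5,10]
  i=2: D_i=min(5*2^2,33)=20, bounds=[10,20]
  i=3: D_i=min(5*2^3,33)=33, bounds=[16,33]
  i=4: D_i=min(5*2^4,33)=33, bounds=[16,33]
  i=5: D_i=min(5*2^5,33)=33, bounds=[16,33]
  i=6: D_i=min(5*2^6,33)=33, bounds=[16,33]
  i=7: D_i=min(5*2^7,33)=33, bounds=[16,33]
  i=8: D_i=min(5*2^8,33)=33, bounds=[16,33]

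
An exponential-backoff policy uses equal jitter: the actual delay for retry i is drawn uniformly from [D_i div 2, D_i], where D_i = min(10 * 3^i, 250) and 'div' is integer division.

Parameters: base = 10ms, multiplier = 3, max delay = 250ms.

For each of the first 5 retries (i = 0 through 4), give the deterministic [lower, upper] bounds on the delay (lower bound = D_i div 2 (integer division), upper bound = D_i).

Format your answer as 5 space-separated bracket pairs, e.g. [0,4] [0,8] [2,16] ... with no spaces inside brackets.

Answer: [5,10] [15,30] [45,90] [125,250] [125,250]

Derivation:
Computing bounds per retry:
  i=0: D_i=min(10*3^0,250)=10, bounds=[5,10]
  i=1: D_i=min(10*3^1,250)=30, bounds=[15,30]
  i=2: D_i=min(10*3^2,250)=90, bounds=[45,90]
  i=3: D_i=min(10*3^3,250)=250, bounds=[125,250]
  i=4: D_i=min(10*3^4,250)=250, bounds=[125,250]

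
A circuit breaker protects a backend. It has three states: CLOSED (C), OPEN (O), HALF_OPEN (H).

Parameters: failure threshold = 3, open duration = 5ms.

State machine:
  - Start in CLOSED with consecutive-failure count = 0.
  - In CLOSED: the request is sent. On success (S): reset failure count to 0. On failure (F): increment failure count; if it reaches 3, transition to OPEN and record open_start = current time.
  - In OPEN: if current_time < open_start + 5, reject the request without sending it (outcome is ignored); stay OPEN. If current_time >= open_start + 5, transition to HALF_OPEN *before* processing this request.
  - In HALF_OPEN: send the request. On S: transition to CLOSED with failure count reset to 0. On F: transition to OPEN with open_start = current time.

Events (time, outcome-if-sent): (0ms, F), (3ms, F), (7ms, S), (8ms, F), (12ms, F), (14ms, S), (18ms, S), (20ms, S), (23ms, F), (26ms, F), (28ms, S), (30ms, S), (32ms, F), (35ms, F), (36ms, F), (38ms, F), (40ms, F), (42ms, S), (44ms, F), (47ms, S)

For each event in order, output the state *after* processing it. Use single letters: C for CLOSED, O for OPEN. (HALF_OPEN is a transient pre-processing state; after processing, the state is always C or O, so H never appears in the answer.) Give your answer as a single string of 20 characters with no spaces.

State after each event:
  event#1 t=0ms outcome=F: state=CLOSED
  event#2 t=3ms outcome=F: state=CLOSED
  event#3 t=7ms outcome=S: state=CLOSED
  event#4 t=8ms outcome=F: state=CLOSED
  event#5 t=12ms outcome=F: state=CLOSED
  event#6 t=14ms outcome=S: state=CLOSED
  event#7 t=18ms outcome=S: state=CLOSED
  event#8 t=20ms outcome=S: state=CLOSED
  event#9 t=23ms outcome=F: state=CLOSED
  event#10 t=26ms outcome=F: state=CLOSED
  event#11 t=28ms outcome=S: state=CLOSED
  event#12 t=30ms outcome=S: state=CLOSED
  event#13 t=32ms outcome=F: state=CLOSED
  event#14 t=35ms outcome=F: state=CLOSED
  event#15 t=36ms outcome=F: state=OPEN
  event#16 t=38ms outcome=F: state=OPEN
  event#17 t=40ms outcome=F: state=OPEN
  event#18 t=42ms outcome=S: state=CLOSED
  event#19 t=44ms outcome=F: state=CLOSED
  event#20 t=47ms outcome=S: state=CLOSED

Answer: CCCCCCCCCCCCCCOOOCCC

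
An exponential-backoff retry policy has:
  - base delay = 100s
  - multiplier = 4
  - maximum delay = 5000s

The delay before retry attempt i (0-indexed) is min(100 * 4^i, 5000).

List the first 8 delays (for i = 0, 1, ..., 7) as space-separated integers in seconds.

Answer: 100 400 1600 5000 5000 5000 5000 5000

Derivation:
Computing each delay:
  i=0: min(100*4^0, 5000) = 100
  i=1: min(100*4^1, 5000) = 400
  i=2: min(100*4^2, 5000) = 1600
  i=3: min(100*4^3, 5000) = 5000
  i=4: min(100*4^4, 5000) = 5000
  i=5: min(100*4^5, 5000) = 5000
  i=6: min(100*4^6, 5000) = 5000
  i=7: min(100*4^7, 5000) = 5000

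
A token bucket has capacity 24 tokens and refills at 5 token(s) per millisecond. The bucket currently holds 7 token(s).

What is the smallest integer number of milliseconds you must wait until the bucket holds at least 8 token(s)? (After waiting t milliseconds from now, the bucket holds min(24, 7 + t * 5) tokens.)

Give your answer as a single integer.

Answer: 1

Derivation:
Need 7 + t * 5 >= 8, so t >= 1/5.
Smallest integer t = ceil(1/5) = 1.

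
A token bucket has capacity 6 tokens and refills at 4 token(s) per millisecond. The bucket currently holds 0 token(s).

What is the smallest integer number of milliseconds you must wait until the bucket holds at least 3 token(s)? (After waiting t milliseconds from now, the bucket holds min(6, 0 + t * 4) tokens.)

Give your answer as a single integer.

Need 0 + t * 4 >= 3, so t >= 3/4.
Smallest integer t = ceil(3/4) = 1.

Answer: 1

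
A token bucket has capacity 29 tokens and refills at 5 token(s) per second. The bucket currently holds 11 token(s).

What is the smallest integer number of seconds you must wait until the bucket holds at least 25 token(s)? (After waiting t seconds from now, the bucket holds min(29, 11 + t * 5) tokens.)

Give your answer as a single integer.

Answer: 3

Derivation:
Need 11 + t * 5 >= 25, so t >= 14/5.
Smallest integer t = ceil(14/5) = 3.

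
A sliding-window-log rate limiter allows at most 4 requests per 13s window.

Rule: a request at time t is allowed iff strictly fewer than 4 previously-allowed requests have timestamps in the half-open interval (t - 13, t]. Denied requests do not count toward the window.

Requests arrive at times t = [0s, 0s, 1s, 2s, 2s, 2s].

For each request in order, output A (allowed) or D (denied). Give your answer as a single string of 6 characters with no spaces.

Tracking allowed requests in the window:
  req#1 t=0s: ALLOW
  req#2 t=0s: ALLOW
  req#3 t=1s: ALLOW
  req#4 t=2s: ALLOW
  req#5 t=2s: DENY
  req#6 t=2s: DENY

Answer: AAAADD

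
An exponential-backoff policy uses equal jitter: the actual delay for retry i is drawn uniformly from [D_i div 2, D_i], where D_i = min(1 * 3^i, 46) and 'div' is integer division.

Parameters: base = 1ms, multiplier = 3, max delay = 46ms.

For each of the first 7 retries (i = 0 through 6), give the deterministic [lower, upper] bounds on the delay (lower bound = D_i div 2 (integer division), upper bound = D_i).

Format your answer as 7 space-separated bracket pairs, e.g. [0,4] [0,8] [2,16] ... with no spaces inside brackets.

Computing bounds per retry:
  i=0: D_i=min(1*3^0,46)=1, bounds=[0,1]
  i=1: D_i=min(1*3^1,46)=3, bounds=[1,3]
  i=2: D_i=min(1*3^2,46)=9, bounds=[4,9]
  i=3: D_i=min(1*3^3,46)=27, bounds=[13,27]
  i=4: D_i=min(1*3^4,46)=46, bounds=[23,46]
  i=5: D_i=min(1*3^5,46)=46, bounds=[23,46]
  i=6: D_i=min(1*3^6,46)=46, bounds=[23,46]

Answer: [0,1] [1,3] [4,9] [13,27] [23,46] [23,46] [23,46]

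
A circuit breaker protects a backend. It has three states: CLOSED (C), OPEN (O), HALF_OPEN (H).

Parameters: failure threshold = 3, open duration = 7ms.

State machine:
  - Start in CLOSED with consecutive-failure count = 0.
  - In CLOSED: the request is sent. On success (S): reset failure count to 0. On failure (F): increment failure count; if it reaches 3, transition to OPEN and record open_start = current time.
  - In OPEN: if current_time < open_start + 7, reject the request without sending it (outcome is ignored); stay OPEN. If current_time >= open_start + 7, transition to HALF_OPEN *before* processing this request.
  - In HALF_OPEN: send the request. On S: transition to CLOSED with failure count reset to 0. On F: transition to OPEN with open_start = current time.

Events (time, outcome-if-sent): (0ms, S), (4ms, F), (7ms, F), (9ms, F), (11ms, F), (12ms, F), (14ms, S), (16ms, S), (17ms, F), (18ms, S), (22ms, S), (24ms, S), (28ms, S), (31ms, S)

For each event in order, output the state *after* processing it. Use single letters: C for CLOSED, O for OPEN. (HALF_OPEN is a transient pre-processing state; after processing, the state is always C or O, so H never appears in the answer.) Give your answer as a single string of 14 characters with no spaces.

State after each event:
  event#1 t=0ms outcome=S: state=CLOSED
  event#2 t=4ms outcome=F: state=CLOSED
  event#3 t=7ms outcome=F: state=CLOSED
  event#4 t=9ms outcome=F: state=OPEN
  event#5 t=11ms outcome=F: state=OPEN
  event#6 t=12ms outcome=F: state=OPEN
  event#7 t=14ms outcome=S: state=OPEN
  event#8 t=16ms outcome=S: state=CLOSED
  event#9 t=17ms outcome=F: state=CLOSED
  event#10 t=18ms outcome=S: state=CLOSED
  event#11 t=22ms outcome=S: state=CLOSED
  event#12 t=24ms outcome=S: state=CLOSED
  event#13 t=28ms outcome=S: state=CLOSED
  event#14 t=31ms outcome=S: state=CLOSED

Answer: CCCOOOOCCCCCCC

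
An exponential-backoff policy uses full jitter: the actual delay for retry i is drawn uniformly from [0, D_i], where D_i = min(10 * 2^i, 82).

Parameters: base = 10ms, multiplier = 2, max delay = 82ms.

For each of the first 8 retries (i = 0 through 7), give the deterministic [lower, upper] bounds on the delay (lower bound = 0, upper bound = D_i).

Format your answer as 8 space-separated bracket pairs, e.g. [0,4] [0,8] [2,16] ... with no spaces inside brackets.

Computing bounds per retry:
  i=0: D_i=min(10*2^0,82)=10, bounds=[0,10]
  i=1: D_i=min(10*2^1,82)=20, bounds=[0,20]
  i=2: D_i=min(10*2^2,82)=40, bounds=[0,40]
  i=3: D_i=min(10*2^3,82)=80, bounds=[0,80]
  i=4: D_i=min(10*2^4,82)=82, bounds=[0,82]
  i=5: D_i=min(10*2^5,82)=82, bounds=[0,82]
  i=6: D_i=min(10*2^6,82)=82, bounds=[0,82]
  i=7: D_i=min(10*2^7,82)=82, bounds=[0,82]

Answer: [0,10] [0,20] [0,40] [0,80] [0,82] [0,82] [0,82] [0,82]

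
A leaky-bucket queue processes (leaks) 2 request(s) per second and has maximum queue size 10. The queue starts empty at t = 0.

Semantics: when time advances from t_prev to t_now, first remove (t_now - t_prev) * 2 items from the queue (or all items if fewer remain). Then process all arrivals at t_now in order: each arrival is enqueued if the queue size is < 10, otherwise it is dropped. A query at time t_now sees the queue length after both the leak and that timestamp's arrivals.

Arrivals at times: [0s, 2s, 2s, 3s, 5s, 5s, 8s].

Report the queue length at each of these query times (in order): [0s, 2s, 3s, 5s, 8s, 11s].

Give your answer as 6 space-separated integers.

Answer: 1 2 1 2 1 0

Derivation:
Queue lengths at query times:
  query t=0s: backlog = 1
  query t=2s: backlog = 2
  query t=3s: backlog = 1
  query t=5s: backlog = 2
  query t=8s: backlog = 1
  query t=11s: backlog = 0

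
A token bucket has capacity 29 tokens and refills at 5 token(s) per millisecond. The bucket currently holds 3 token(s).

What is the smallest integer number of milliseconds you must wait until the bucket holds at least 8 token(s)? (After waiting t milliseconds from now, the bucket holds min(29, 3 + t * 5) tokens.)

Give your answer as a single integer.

Answer: 1

Derivation:
Need 3 + t * 5 >= 8, so t >= 5/5.
Smallest integer t = ceil(5/5) = 1.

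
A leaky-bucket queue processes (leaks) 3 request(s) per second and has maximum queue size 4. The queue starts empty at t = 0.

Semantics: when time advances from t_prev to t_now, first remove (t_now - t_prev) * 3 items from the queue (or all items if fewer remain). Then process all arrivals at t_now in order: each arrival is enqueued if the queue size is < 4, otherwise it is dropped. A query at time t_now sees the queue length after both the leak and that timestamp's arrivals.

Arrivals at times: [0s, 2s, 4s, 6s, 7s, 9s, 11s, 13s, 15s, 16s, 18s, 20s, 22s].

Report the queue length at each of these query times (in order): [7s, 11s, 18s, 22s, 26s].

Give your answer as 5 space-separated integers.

Queue lengths at query times:
  query t=7s: backlog = 1
  query t=11s: backlog = 1
  query t=18s: backlog = 1
  query t=22s: backlog = 1
  query t=26s: backlog = 0

Answer: 1 1 1 1 0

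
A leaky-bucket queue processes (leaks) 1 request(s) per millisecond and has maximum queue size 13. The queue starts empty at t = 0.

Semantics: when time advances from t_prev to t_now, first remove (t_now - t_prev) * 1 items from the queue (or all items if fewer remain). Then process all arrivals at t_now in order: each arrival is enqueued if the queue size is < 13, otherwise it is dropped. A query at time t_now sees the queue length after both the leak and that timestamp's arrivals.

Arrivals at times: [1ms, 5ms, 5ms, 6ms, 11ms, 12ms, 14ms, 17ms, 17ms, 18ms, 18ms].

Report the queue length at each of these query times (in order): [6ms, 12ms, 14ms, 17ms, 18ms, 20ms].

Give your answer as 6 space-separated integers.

Queue lengths at query times:
  query t=6ms: backlog = 2
  query t=12ms: backlog = 1
  query t=14ms: backlog = 1
  query t=17ms: backlog = 2
  query t=18ms: backlog = 3
  query t=20ms: backlog = 1

Answer: 2 1 1 2 3 1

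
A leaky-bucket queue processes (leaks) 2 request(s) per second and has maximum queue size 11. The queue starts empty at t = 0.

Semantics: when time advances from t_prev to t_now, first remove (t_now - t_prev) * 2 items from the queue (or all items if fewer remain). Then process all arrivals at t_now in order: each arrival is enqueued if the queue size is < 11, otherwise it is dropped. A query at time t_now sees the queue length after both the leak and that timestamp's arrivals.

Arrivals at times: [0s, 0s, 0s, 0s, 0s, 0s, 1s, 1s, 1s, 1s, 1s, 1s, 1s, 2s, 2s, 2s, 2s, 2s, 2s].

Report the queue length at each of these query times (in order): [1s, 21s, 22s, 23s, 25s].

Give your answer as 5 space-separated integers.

Queue lengths at query times:
  query t=1s: backlog = 11
  query t=21s: backlog = 0
  query t=22s: backlog = 0
  query t=23s: backlog = 0
  query t=25s: backlog = 0

Answer: 11 0 0 0 0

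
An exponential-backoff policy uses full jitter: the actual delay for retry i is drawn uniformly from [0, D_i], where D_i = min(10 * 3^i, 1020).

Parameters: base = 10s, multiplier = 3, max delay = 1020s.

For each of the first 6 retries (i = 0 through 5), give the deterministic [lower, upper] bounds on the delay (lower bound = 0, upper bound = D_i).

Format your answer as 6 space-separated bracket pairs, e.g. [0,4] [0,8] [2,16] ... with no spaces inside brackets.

Answer: [0,10] [0,30] [0,90] [0,270] [0,810] [0,1020]

Derivation:
Computing bounds per retry:
  i=0: D_i=min(10*3^0,1020)=10, bounds=[0,10]
  i=1: D_i=min(10*3^1,1020)=30, bounds=[0,30]
  i=2: D_i=min(10*3^2,1020)=90, bounds=[0,90]
  i=3: D_i=min(10*3^3,1020)=270, bounds=[0,270]
  i=4: D_i=min(10*3^4,1020)=810, bounds=[0,810]
  i=5: D_i=min(10*3^5,1020)=1020, bounds=[0,1020]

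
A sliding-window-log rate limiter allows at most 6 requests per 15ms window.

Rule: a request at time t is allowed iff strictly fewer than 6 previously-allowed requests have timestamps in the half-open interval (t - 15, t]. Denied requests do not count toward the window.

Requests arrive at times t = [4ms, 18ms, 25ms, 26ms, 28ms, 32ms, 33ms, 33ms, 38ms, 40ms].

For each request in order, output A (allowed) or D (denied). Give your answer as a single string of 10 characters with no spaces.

Answer: AAAAAAAADA

Derivation:
Tracking allowed requests in the window:
  req#1 t=4ms: ALLOW
  req#2 t=18ms: ALLOW
  req#3 t=25ms: ALLOW
  req#4 t=26ms: ALLOW
  req#5 t=28ms: ALLOW
  req#6 t=32ms: ALLOW
  req#7 t=33ms: ALLOW
  req#8 t=33ms: ALLOW
  req#9 t=38ms: DENY
  req#10 t=40ms: ALLOW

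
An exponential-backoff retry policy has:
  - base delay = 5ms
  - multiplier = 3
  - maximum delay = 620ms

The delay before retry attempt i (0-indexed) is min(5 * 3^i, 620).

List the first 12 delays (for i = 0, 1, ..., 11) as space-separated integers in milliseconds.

Answer: 5 15 45 135 405 620 620 620 620 620 620 620

Derivation:
Computing each delay:
  i=0: min(5*3^0, 620) = 5
  i=1: min(5*3^1, 620) = 15
  i=2: min(5*3^2, 620) = 45
  i=3: min(5*3^3, 620) = 135
  i=4: min(5*3^4, 620) = 405
  i=5: min(5*3^5, 620) = 620
  i=6: min(5*3^6, 620) = 620
  i=7: min(5*3^7, 620) = 620
  i=8: min(5*3^8, 620) = 620
  i=9: min(5*3^9, 620) = 620
  i=10: min(5*3^10, 620) = 620
  i=11: min(5*3^11, 620) = 620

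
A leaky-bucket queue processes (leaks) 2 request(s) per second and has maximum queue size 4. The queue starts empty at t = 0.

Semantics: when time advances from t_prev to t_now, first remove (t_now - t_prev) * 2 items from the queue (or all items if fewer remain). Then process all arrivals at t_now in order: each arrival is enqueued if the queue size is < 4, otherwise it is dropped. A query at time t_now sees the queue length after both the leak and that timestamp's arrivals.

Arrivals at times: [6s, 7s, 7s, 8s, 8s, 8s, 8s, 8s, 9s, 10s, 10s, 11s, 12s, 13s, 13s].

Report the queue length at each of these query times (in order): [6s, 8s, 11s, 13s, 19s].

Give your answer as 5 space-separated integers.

Queue lengths at query times:
  query t=6s: backlog = 1
  query t=8s: backlog = 4
  query t=11s: backlog = 2
  query t=13s: backlog = 2
  query t=19s: backlog = 0

Answer: 1 4 2 2 0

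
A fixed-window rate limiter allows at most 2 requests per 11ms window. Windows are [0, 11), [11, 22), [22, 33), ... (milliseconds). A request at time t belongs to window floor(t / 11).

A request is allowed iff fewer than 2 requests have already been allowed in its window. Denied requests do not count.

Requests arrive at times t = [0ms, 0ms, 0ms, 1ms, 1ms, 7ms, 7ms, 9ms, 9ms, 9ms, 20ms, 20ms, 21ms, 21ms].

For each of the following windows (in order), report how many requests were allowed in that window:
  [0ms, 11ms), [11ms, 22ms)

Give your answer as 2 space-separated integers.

Processing requests:
  req#1 t=0ms (window 0): ALLOW
  req#2 t=0ms (window 0): ALLOW
  req#3 t=0ms (window 0): DENY
  req#4 t=1ms (window 0): DENY
  req#5 t=1ms (window 0): DENY
  req#6 t=7ms (window 0): DENY
  req#7 t=7ms (window 0): DENY
  req#8 t=9ms (window 0): DENY
  req#9 t=9ms (window 0): DENY
  req#10 t=9ms (window 0): DENY
  req#11 t=20ms (window 1): ALLOW
  req#12 t=20ms (window 1): ALLOW
  req#13 t=21ms (window 1): DENY
  req#14 t=21ms (window 1): DENY

Allowed counts by window: 2 2

Answer: 2 2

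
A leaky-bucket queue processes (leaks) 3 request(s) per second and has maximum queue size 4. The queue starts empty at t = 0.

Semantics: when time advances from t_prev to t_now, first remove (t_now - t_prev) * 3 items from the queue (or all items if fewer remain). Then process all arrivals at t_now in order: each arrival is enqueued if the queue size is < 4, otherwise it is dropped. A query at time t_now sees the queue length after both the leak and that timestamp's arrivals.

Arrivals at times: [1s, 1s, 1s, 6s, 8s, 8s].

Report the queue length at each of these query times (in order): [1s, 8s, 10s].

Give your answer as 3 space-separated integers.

Answer: 3 2 0

Derivation:
Queue lengths at query times:
  query t=1s: backlog = 3
  query t=8s: backlog = 2
  query t=10s: backlog = 0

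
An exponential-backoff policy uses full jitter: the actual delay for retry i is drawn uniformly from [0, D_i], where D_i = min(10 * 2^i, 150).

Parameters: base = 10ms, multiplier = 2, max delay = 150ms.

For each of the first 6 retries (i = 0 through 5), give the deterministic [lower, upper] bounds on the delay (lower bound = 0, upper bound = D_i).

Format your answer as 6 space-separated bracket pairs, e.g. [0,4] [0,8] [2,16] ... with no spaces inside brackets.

Answer: [0,10] [0,20] [0,40] [0,80] [0,150] [0,150]

Derivation:
Computing bounds per retry:
  i=0: D_i=min(10*2^0,150)=10, bounds=[0,10]
  i=1: D_i=min(10*2^1,150)=20, bounds=[0,20]
  i=2: D_i=min(10*2^2,150)=40, bounds=[0,40]
  i=3: D_i=min(10*2^3,150)=80, bounds=[0,80]
  i=4: D_i=min(10*2^4,150)=150, bounds=[0,150]
  i=5: D_i=min(10*2^5,150)=150, bounds=[0,150]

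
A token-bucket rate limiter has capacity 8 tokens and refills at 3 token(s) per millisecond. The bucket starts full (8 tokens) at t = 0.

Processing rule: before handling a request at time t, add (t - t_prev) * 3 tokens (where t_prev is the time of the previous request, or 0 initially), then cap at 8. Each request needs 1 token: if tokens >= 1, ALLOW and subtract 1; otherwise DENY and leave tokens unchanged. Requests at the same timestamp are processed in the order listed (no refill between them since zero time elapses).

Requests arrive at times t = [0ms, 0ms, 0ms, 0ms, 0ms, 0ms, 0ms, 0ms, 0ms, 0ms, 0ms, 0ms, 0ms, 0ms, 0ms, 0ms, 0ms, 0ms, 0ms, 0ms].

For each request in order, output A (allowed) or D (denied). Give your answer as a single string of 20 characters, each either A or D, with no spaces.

Answer: AAAAAAAADDDDDDDDDDDD

Derivation:
Simulating step by step:
  req#1 t=0ms: ALLOW
  req#2 t=0ms: ALLOW
  req#3 t=0ms: ALLOW
  req#4 t=0ms: ALLOW
  req#5 t=0ms: ALLOW
  req#6 t=0ms: ALLOW
  req#7 t=0ms: ALLOW
  req#8 t=0ms: ALLOW
  req#9 t=0ms: DENY
  req#10 t=0ms: DENY
  req#11 t=0ms: DENY
  req#12 t=0ms: DENY
  req#13 t=0ms: DENY
  req#14 t=0ms: DENY
  req#15 t=0ms: DENY
  req#16 t=0ms: DENY
  req#17 t=0ms: DENY
  req#18 t=0ms: DENY
  req#19 t=0ms: DENY
  req#20 t=0ms: DENY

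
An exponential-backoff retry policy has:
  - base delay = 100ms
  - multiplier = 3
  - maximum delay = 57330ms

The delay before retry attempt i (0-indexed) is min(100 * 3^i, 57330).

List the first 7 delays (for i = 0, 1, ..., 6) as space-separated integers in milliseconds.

Computing each delay:
  i=0: min(100*3^0, 57330) = 100
  i=1: min(100*3^1, 57330) = 300
  i=2: min(100*3^2, 57330) = 900
  i=3: min(100*3^3, 57330) = 2700
  i=4: min(100*3^4, 57330) = 8100
  i=5: min(100*3^5, 57330) = 24300
  i=6: min(100*3^6, 57330) = 57330

Answer: 100 300 900 2700 8100 24300 57330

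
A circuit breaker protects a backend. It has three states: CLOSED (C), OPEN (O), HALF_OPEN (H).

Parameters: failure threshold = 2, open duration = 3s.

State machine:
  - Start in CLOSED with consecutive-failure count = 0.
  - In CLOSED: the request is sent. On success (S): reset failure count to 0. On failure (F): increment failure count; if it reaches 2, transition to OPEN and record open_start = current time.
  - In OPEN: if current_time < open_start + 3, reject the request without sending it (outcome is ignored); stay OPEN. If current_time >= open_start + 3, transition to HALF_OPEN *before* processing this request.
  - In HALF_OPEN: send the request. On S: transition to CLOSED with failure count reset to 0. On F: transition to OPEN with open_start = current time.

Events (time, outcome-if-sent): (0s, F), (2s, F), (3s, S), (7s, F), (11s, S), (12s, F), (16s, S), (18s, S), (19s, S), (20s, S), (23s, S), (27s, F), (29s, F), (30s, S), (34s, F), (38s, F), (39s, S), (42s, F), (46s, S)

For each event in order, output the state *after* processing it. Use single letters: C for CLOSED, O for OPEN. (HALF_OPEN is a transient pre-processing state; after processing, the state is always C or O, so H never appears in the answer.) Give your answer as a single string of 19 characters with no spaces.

Answer: COOOCCCCCCCCOOOOOOC

Derivation:
State after each event:
  event#1 t=0s outcome=F: state=CLOSED
  event#2 t=2s outcome=F: state=OPEN
  event#3 t=3s outcome=S: state=OPEN
  event#4 t=7s outcome=F: state=OPEN
  event#5 t=11s outcome=S: state=CLOSED
  event#6 t=12s outcome=F: state=CLOSED
  event#7 t=16s outcome=S: state=CLOSED
  event#8 t=18s outcome=S: state=CLOSED
  event#9 t=19s outcome=S: state=CLOSED
  event#10 t=20s outcome=S: state=CLOSED
  event#11 t=23s outcome=S: state=CLOSED
  event#12 t=27s outcome=F: state=CLOSED
  event#13 t=29s outcome=F: state=OPEN
  event#14 t=30s outcome=S: state=OPEN
  event#15 t=34s outcome=F: state=OPEN
  event#16 t=38s outcome=F: state=OPEN
  event#17 t=39s outcome=S: state=OPEN
  event#18 t=42s outcome=F: state=OPEN
  event#19 t=46s outcome=S: state=CLOSED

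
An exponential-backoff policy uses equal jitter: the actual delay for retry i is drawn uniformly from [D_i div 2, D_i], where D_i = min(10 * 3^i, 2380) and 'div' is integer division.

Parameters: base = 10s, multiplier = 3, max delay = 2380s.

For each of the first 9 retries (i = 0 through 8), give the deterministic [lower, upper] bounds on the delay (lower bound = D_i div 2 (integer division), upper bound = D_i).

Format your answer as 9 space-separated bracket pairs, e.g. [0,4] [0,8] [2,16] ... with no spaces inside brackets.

Answer: [5,10] [15,30] [45,90] [135,270] [405,810] [1190,2380] [1190,2380] [1190,2380] [1190,2380]

Derivation:
Computing bounds per retry:
  i=0: D_i=min(10*3^0,2380)=10, bounds=[5,10]
  i=1: D_i=min(10*3^1,2380)=30, bounds=[15,30]
  i=2: D_i=min(10*3^2,2380)=90, bounds=[45,90]
  i=3: D_i=min(10*3^3,2380)=270, bounds=[135,270]
  i=4: D_i=min(10*3^4,2380)=810, bounds=[405,810]
  i=5: D_i=min(10*3^5,2380)=2380, bounds=[1190,2380]
  i=6: D_i=min(10*3^6,2380)=2380, bounds=[1190,2380]
  i=7: D_i=min(10*3^7,2380)=2380, bounds=[1190,2380]
  i=8: D_i=min(10*3^8,2380)=2380, bounds=[1190,2380]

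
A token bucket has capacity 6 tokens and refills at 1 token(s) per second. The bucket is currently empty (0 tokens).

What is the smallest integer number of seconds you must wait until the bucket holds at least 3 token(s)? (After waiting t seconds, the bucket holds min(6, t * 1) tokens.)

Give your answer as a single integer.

Answer: 3

Derivation:
Need t * 1 >= 3, so t >= 3/1.
Smallest integer t = ceil(3/1) = 3.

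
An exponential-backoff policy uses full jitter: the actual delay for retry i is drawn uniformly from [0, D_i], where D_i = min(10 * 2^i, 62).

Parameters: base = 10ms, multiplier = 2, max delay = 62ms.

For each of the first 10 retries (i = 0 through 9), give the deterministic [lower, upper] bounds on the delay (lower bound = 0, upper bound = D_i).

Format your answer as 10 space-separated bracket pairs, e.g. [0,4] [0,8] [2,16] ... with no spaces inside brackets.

Answer: [0,10] [0,20] [0,40] [0,62] [0,62] [0,62] [0,62] [0,62] [0,62] [0,62]

Derivation:
Computing bounds per retry:
  i=0: D_i=min(10*2^0,62)=10, bounds=[0,10]
  i=1: D_i=min(10*2^1,62)=20, bounds=[0,20]
  i=2: D_i=min(10*2^2,62)=40, bounds=[0,40]
  i=3: D_i=min(10*2^3,62)=62, bounds=[0,62]
  i=4: D_i=min(10*2^4,62)=62, bounds=[0,62]
  i=5: D_i=min(10*2^5,62)=62, bounds=[0,62]
  i=6: D_i=min(10*2^6,62)=62, bounds=[0,62]
  i=7: D_i=min(10*2^7,62)=62, bounds=[0,62]
  i=8: D_i=min(10*2^8,62)=62, bounds=[0,62]
  i=9: D_i=min(10*2^9,62)=62, bounds=[0,62]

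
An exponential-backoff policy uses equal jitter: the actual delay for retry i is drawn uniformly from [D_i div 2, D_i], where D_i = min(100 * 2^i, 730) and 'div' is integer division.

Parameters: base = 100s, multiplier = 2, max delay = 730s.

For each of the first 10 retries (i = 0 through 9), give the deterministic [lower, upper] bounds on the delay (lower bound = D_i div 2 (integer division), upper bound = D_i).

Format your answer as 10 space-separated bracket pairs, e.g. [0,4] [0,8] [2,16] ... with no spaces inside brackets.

Answer: [50,100] [100,200] [200,400] [365,730] [365,730] [365,730] [365,730] [365,730] [365,730] [365,730]

Derivation:
Computing bounds per retry:
  i=0: D_i=min(100*2^0,730)=100, bounds=[50,100]
  i=1: D_i=min(100*2^1,730)=200, bounds=[100,200]
  i=2: D_i=min(100*2^2,730)=400, bounds=[200,400]
  i=3: D_i=min(100*2^3,730)=730, bounds=[365,730]
  i=4: D_i=min(100*2^4,730)=730, bounds=[365,730]
  i=5: D_i=min(100*2^5,730)=730, bounds=[365,730]
  i=6: D_i=min(100*2^6,730)=730, bounds=[365,730]
  i=7: D_i=min(100*2^7,730)=730, bounds=[365,730]
  i=8: D_i=min(100*2^8,730)=730, bounds=[365,730]
  i=9: D_i=min(100*2^9,730)=730, bounds=[365,730]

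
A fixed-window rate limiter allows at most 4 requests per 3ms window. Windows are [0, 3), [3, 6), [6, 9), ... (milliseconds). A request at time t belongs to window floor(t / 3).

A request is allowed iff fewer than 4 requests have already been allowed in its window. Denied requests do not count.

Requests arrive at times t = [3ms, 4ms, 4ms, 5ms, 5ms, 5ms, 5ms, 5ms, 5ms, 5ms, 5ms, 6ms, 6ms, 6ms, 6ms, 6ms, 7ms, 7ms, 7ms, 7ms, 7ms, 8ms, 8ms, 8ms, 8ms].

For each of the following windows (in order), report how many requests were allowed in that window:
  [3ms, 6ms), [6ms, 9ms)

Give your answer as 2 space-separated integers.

Answer: 4 4

Derivation:
Processing requests:
  req#1 t=3ms (window 1): ALLOW
  req#2 t=4ms (window 1): ALLOW
  req#3 t=4ms (window 1): ALLOW
  req#4 t=5ms (window 1): ALLOW
  req#5 t=5ms (window 1): DENY
  req#6 t=5ms (window 1): DENY
  req#7 t=5ms (window 1): DENY
  req#8 t=5ms (window 1): DENY
  req#9 t=5ms (window 1): DENY
  req#10 t=5ms (window 1): DENY
  req#11 t=5ms (window 1): DENY
  req#12 t=6ms (window 2): ALLOW
  req#13 t=6ms (window 2): ALLOW
  req#14 t=6ms (window 2): ALLOW
  req#15 t=6ms (window 2): ALLOW
  req#16 t=6ms (window 2): DENY
  req#17 t=7ms (window 2): DENY
  req#18 t=7ms (window 2): DENY
  req#19 t=7ms (window 2): DENY
  req#20 t=7ms (window 2): DENY
  req#21 t=7ms (window 2): DENY
  req#22 t=8ms (window 2): DENY
  req#23 t=8ms (window 2): DENY
  req#24 t=8ms (window 2): DENY
  req#25 t=8ms (window 2): DENY

Allowed counts by window: 4 4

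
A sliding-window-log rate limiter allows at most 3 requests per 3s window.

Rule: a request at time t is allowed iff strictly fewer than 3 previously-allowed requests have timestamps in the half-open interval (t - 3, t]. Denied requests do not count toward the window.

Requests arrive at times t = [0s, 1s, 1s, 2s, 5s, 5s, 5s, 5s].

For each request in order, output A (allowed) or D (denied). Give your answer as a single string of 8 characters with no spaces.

Answer: AAADAAAD

Derivation:
Tracking allowed requests in the window:
  req#1 t=0s: ALLOW
  req#2 t=1s: ALLOW
  req#3 t=1s: ALLOW
  req#4 t=2s: DENY
  req#5 t=5s: ALLOW
  req#6 t=5s: ALLOW
  req#7 t=5s: ALLOW
  req#8 t=5s: DENY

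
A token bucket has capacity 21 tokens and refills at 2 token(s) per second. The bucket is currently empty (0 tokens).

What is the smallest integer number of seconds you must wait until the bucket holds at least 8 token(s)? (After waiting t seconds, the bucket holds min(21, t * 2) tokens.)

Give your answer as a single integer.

Answer: 4

Derivation:
Need t * 2 >= 8, so t >= 8/2.
Smallest integer t = ceil(8/2) = 4.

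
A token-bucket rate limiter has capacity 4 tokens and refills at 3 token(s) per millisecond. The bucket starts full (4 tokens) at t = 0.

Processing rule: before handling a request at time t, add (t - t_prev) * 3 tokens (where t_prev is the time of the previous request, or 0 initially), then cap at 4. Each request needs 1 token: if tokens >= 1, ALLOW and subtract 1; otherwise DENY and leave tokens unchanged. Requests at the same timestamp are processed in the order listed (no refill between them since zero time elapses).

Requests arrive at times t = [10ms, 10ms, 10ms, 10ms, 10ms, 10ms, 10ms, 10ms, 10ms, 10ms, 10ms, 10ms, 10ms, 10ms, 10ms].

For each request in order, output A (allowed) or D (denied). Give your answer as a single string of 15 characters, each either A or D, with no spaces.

Answer: AAAADDDDDDDDDDD

Derivation:
Simulating step by step:
  req#1 t=10ms: ALLOW
  req#2 t=10ms: ALLOW
  req#3 t=10ms: ALLOW
  req#4 t=10ms: ALLOW
  req#5 t=10ms: DENY
  req#6 t=10ms: DENY
  req#7 t=10ms: DENY
  req#8 t=10ms: DENY
  req#9 t=10ms: DENY
  req#10 t=10ms: DENY
  req#11 t=10ms: DENY
  req#12 t=10ms: DENY
  req#13 t=10ms: DENY
  req#14 t=10ms: DENY
  req#15 t=10ms: DENY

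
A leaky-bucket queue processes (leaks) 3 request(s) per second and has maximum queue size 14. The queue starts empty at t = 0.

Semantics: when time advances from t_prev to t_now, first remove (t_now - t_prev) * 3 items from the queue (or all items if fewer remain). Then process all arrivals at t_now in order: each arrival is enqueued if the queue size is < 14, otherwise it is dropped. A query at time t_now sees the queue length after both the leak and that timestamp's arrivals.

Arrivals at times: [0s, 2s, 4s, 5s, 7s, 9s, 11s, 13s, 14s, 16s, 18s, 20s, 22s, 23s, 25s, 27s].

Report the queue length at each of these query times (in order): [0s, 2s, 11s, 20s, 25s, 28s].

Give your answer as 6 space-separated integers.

Queue lengths at query times:
  query t=0s: backlog = 1
  query t=2s: backlog = 1
  query t=11s: backlog = 1
  query t=20s: backlog = 1
  query t=25s: backlog = 1
  query t=28s: backlog = 0

Answer: 1 1 1 1 1 0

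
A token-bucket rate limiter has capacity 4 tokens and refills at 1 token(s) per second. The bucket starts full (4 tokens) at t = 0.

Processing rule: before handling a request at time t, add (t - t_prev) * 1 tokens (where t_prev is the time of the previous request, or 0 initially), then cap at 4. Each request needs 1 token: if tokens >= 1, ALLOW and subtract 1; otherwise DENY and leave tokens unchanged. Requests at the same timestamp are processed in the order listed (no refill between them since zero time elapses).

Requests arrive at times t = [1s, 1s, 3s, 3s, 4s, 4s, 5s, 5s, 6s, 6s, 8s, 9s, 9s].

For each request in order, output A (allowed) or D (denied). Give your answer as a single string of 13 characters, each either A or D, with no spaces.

Simulating step by step:
  req#1 t=1s: ALLOW
  req#2 t=1s: ALLOW
  req#3 t=3s: ALLOW
  req#4 t=3s: ALLOW
  req#5 t=4s: ALLOW
  req#6 t=4s: ALLOW
  req#7 t=5s: ALLOW
  req#8 t=5s: ALLOW
  req#9 t=6s: ALLOW
  req#10 t=6s: DENY
  req#11 t=8s: ALLOW
  req#12 t=9s: ALLOW
  req#13 t=9s: ALLOW

Answer: AAAAAAAAADAAA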